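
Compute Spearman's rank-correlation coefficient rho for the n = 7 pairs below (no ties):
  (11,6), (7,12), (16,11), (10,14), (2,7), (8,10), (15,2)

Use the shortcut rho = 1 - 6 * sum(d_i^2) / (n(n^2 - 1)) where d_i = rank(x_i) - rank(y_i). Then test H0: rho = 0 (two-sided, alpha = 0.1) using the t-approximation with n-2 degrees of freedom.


Step 1: Rank x and y separately (midranks; no ties here).
rank(x): 11->5, 7->2, 16->7, 10->4, 2->1, 8->3, 15->6
rank(y): 6->2, 12->6, 11->5, 14->7, 7->3, 10->4, 2->1
Step 2: d_i = R_x(i) - R_y(i); compute d_i^2.
  (5-2)^2=9, (2-6)^2=16, (7-5)^2=4, (4-7)^2=9, (1-3)^2=4, (3-4)^2=1, (6-1)^2=25
sum(d^2) = 68.
Step 3: rho = 1 - 6*68 / (7*(7^2 - 1)) = 1 - 408/336 = -0.214286.
Step 4: Under H0, t = rho * sqrt((n-2)/(1-rho^2)) = -0.4906 ~ t(5).
Step 5: Two-sided p-value from the t-distribution with 5 df = 0.644512.
Step 6: alpha = 0.1. fail to reject H0.

rho = -0.2143, p = 0.644512, fail to reject H0 at alpha = 0.1.


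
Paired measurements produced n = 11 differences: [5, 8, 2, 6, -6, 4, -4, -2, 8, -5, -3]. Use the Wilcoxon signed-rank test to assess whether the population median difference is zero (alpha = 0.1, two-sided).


Step 1: Drop any zero differences (none here) and take |d_i|.
|d| = [5, 8, 2, 6, 6, 4, 4, 2, 8, 5, 3]
Step 2: Midrank |d_i| (ties get averaged ranks).
ranks: |5|->6.5, |8|->10.5, |2|->1.5, |6|->8.5, |6|->8.5, |4|->4.5, |4|->4.5, |2|->1.5, |8|->10.5, |5|->6.5, |3|->3
Step 3: Attach original signs; sum ranks with positive sign and with negative sign.
W+ = 6.5 + 10.5 + 1.5 + 8.5 + 4.5 + 10.5 = 42
W- = 8.5 + 4.5 + 1.5 + 6.5 + 3 = 24
(Check: W+ + W- = 66 should equal n(n+1)/2 = 66.)
Step 4: Test statistic W = min(W+, W-) = 24.
Step 5: Ties in |d|, so use the tie-corrected normal approximation.
        E[W] = n(n+1)/4 = 11*12/4 = 33.
        Tie groups: |d|=2 (t=2), |d|=4 (t=2), |d|=5 (t=2), |d|=6 (t=2), |d|=8 (t=2); sum(t^3 - t) = 30.
        Var[W] = n(n+1)(2n+1)/24 - sum(t^3-t)/48 = 3036/24 - 30/48 = 125.875.
        z = (W - E[W]) / sqrt(Var[W]) = (24 - 33) / 11.2194 = -0.8022.
        Two-sided p = 2*Phi(z) = 0.422448.
Step 6: alpha = 0.1. fail to reject H0.

W+ = 42, W- = 24, W = min = 24, p = 0.422448, fail to reject H0.


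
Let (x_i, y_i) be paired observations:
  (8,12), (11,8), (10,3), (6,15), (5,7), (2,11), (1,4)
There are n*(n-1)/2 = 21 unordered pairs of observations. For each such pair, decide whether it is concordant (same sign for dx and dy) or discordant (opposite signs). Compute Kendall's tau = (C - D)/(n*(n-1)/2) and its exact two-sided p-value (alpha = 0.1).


Step 1: Enumerate the 21 unordered pairs (i,j) with i<j and classify each by sign(x_j-x_i) * sign(y_j-y_i).
  (1,2):dx=+3,dy=-4->D; (1,3):dx=+2,dy=-9->D; (1,4):dx=-2,dy=+3->D; (1,5):dx=-3,dy=-5->C
  (1,6):dx=-6,dy=-1->C; (1,7):dx=-7,dy=-8->C; (2,3):dx=-1,dy=-5->C; (2,4):dx=-5,dy=+7->D
  (2,5):dx=-6,dy=-1->C; (2,6):dx=-9,dy=+3->D; (2,7):dx=-10,dy=-4->C; (3,4):dx=-4,dy=+12->D
  (3,5):dx=-5,dy=+4->D; (3,6):dx=-8,dy=+8->D; (3,7):dx=-9,dy=+1->D; (4,5):dx=-1,dy=-8->C
  (4,6):dx=-4,dy=-4->C; (4,7):dx=-5,dy=-11->C; (5,6):dx=-3,dy=+4->D; (5,7):dx=-4,dy=-3->C
  (6,7):dx=-1,dy=-7->C
Step 2: C = 11, D = 10, total pairs = 21.
Step 3: tau = (C - D)/(n(n-1)/2) = (11 - 10)/21 = 0.047619.
Step 4: Exact two-sided p-value (enumerate n! = 5040 permutations of y under H0): p = 1.000000.
Step 5: alpha = 0.1. fail to reject H0.

tau_b = 0.0476 (C=11, D=10), p = 1.000000, fail to reject H0.


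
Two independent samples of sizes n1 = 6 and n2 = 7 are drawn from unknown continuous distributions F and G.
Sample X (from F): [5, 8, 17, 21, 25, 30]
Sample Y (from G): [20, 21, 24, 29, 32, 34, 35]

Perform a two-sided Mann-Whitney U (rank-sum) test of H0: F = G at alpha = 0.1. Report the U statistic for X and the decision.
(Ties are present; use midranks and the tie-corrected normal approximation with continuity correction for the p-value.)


Step 1: Combine and sort all 13 observations; assign midranks.
sorted (value, group): (5,X), (8,X), (17,X), (20,Y), (21,X), (21,Y), (24,Y), (25,X), (29,Y), (30,X), (32,Y), (34,Y), (35,Y)
ranks: 5->1, 8->2, 17->3, 20->4, 21->5.5, 21->5.5, 24->7, 25->8, 29->9, 30->10, 32->11, 34->12, 35->13
Step 2: Rank sum for X: R1 = 1 + 2 + 3 + 5.5 + 8 + 10 = 29.5.
Step 3: U_X = R1 - n1(n1+1)/2 = 29.5 - 6*7/2 = 29.5 - 21 = 8.5.
       U_Y = n1*n2 - U_X = 42 - 8.5 = 33.5.
Step 4: Ties are present, so use the tie-corrected normal approximation (with continuity correction) for the p-value.
Step 5: p-value = 0.086044; compare to alpha = 0.1. reject H0.

U_X = 8.5, p = 0.086044, reject H0 at alpha = 0.1.


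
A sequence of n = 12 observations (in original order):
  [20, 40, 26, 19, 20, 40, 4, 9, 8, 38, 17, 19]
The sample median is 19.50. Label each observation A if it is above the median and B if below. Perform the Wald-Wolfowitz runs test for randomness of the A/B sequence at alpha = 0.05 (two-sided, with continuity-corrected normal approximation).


Step 1: Compute median = 19.50; label A = above, B = below.
Labels in order: AAABAABBBABB  (n_A = 6, n_B = 6)
Step 2: Count runs R = 6.
Step 3: Under H0 (random ordering), E[R] = 2*n_A*n_B/(n_A+n_B) + 1 = 2*6*6/12 + 1 = 7.0000.
        Var[R] = 2*n_A*n_B*(2*n_A*n_B - n_A - n_B) / ((n_A+n_B)^2 * (n_A+n_B-1)) = 4320/1584 = 2.7273.
        SD[R] = 1.6514.
Step 4: Continuity-corrected z = (R + 0.5 - E[R]) / SD[R] = (6 + 0.5 - 7.0000) / 1.6514 = -0.3028.
Step 5: Two-sided p-value via normal approximation = 2*(1 - Phi(|z|)) = 0.762069.
Step 6: alpha = 0.05. fail to reject H0.

R = 6, z = -0.3028, p = 0.762069, fail to reject H0.


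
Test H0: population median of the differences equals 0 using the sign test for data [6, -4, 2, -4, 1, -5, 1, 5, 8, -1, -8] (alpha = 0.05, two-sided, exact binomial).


Step 1: Discard zero differences. Original n = 11; n_eff = number of nonzero differences = 11.
Nonzero differences (with sign): +6, -4, +2, -4, +1, -5, +1, +5, +8, -1, -8
Step 2: Count signs: positive = 6, negative = 5.
Step 3: Under H0: P(positive) = 0.5, so the number of positives S ~ Bin(11, 0.5).
Step 4: Two-sided exact p-value = sum of Bin(11,0.5) probabilities at or below the observed probability = 1.000000.
Step 5: alpha = 0.05. fail to reject H0.

n_eff = 11, pos = 6, neg = 5, p = 1.000000, fail to reject H0.


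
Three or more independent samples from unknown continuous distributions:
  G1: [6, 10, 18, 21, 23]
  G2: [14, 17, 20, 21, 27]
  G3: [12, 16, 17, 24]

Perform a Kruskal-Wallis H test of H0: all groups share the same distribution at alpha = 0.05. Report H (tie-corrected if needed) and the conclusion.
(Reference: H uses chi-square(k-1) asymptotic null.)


Step 1: Combine all N = 14 observations and assign midranks.
sorted (value, group, rank): (6,G1,1), (10,G1,2), (12,G3,3), (14,G2,4), (16,G3,5), (17,G2,6.5), (17,G3,6.5), (18,G1,8), (20,G2,9), (21,G1,10.5), (21,G2,10.5), (23,G1,12), (24,G3,13), (27,G2,14)
Step 2: Sum ranks within each group.
R_1 = 33.5 (n_1 = 5)
R_2 = 44 (n_2 = 5)
R_3 = 27.5 (n_3 = 4)
Step 3: H = 12/(N(N+1)) * sum(R_i^2/n_i) - 3(N+1)
     = 12/(14*15) * (33.5^2/5 + 44^2/5 + 27.5^2/4) - 3*15
     = 0.057143 * 800.712 - 45
     = 0.755000.
Step 4: Ties present; correction factor C = 1 - 12/(14^3 - 14) = 0.995604. Corrected H = 0.755000 / 0.995604 = 0.758333.
Step 5: Under H0, H ~ chi^2(2); p-value = 0.684432.
Step 6: alpha = 0.05. fail to reject H0.

H = 0.7583, df = 2, p = 0.684432, fail to reject H0.


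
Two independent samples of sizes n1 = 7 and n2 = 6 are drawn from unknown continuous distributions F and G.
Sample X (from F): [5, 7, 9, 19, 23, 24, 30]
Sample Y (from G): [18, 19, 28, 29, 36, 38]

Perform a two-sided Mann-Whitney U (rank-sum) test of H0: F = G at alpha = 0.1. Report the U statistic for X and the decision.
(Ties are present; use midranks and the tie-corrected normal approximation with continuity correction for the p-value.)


Step 1: Combine and sort all 13 observations; assign midranks.
sorted (value, group): (5,X), (7,X), (9,X), (18,Y), (19,X), (19,Y), (23,X), (24,X), (28,Y), (29,Y), (30,X), (36,Y), (38,Y)
ranks: 5->1, 7->2, 9->3, 18->4, 19->5.5, 19->5.5, 23->7, 24->8, 28->9, 29->10, 30->11, 36->12, 38->13
Step 2: Rank sum for X: R1 = 1 + 2 + 3 + 5.5 + 7 + 8 + 11 = 37.5.
Step 3: U_X = R1 - n1(n1+1)/2 = 37.5 - 7*8/2 = 37.5 - 28 = 9.5.
       U_Y = n1*n2 - U_X = 42 - 9.5 = 32.5.
Step 4: Ties are present, so use the tie-corrected normal approximation (with continuity correction) for the p-value.
Step 5: p-value = 0.115582; compare to alpha = 0.1. fail to reject H0.

U_X = 9.5, p = 0.115582, fail to reject H0 at alpha = 0.1.


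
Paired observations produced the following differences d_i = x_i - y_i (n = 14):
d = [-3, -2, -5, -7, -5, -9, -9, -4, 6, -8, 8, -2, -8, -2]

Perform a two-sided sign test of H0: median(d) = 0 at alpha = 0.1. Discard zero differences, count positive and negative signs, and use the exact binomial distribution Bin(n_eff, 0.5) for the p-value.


Step 1: Discard zero differences. Original n = 14; n_eff = number of nonzero differences = 14.
Nonzero differences (with sign): -3, -2, -5, -7, -5, -9, -9, -4, +6, -8, +8, -2, -8, -2
Step 2: Count signs: positive = 2, negative = 12.
Step 3: Under H0: P(positive) = 0.5, so the number of positives S ~ Bin(14, 0.5).
Step 4: Two-sided exact p-value = sum of Bin(14,0.5) probabilities at or below the observed probability = 0.012939.
Step 5: alpha = 0.1. reject H0.

n_eff = 14, pos = 2, neg = 12, p = 0.012939, reject H0.


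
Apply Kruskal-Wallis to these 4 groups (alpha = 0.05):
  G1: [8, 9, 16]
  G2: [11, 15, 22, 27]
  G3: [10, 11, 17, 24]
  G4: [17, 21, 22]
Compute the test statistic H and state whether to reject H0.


Step 1: Combine all N = 14 observations and assign midranks.
sorted (value, group, rank): (8,G1,1), (9,G1,2), (10,G3,3), (11,G2,4.5), (11,G3,4.5), (15,G2,6), (16,G1,7), (17,G3,8.5), (17,G4,8.5), (21,G4,10), (22,G2,11.5), (22,G4,11.5), (24,G3,13), (27,G2,14)
Step 2: Sum ranks within each group.
R_1 = 10 (n_1 = 3)
R_2 = 36 (n_2 = 4)
R_3 = 29 (n_3 = 4)
R_4 = 30 (n_4 = 3)
Step 3: H = 12/(N(N+1)) * sum(R_i^2/n_i) - 3(N+1)
     = 12/(14*15) * (10^2/3 + 36^2/4 + 29^2/4 + 30^2/3) - 3*15
     = 0.057143 * 867.583 - 45
     = 4.576190.
Step 4: Ties present; correction factor C = 1 - 18/(14^3 - 14) = 0.993407. Corrected H = 4.576190 / 0.993407 = 4.606563.
Step 5: Under H0, H ~ chi^2(3); p-value = 0.202980.
Step 6: alpha = 0.05. fail to reject H0.

H = 4.6066, df = 3, p = 0.202980, fail to reject H0.


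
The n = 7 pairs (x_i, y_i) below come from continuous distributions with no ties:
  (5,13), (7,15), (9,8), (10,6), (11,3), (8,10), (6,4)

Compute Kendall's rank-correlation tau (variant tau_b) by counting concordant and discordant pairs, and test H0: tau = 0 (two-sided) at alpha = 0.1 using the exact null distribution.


Step 1: Enumerate the 21 unordered pairs (i,j) with i<j and classify each by sign(x_j-x_i) * sign(y_j-y_i).
  (1,2):dx=+2,dy=+2->C; (1,3):dx=+4,dy=-5->D; (1,4):dx=+5,dy=-7->D; (1,5):dx=+6,dy=-10->D
  (1,6):dx=+3,dy=-3->D; (1,7):dx=+1,dy=-9->D; (2,3):dx=+2,dy=-7->D; (2,4):dx=+3,dy=-9->D
  (2,5):dx=+4,dy=-12->D; (2,6):dx=+1,dy=-5->D; (2,7):dx=-1,dy=-11->C; (3,4):dx=+1,dy=-2->D
  (3,5):dx=+2,dy=-5->D; (3,6):dx=-1,dy=+2->D; (3,7):dx=-3,dy=-4->C; (4,5):dx=+1,dy=-3->D
  (4,6):dx=-2,dy=+4->D; (4,7):dx=-4,dy=-2->C; (5,6):dx=-3,dy=+7->D; (5,7):dx=-5,dy=+1->D
  (6,7):dx=-2,dy=-6->C
Step 2: C = 5, D = 16, total pairs = 21.
Step 3: tau = (C - D)/(n(n-1)/2) = (5 - 16)/21 = -0.523810.
Step 4: Exact two-sided p-value (enumerate n! = 5040 permutations of y under H0): p = 0.136111.
Step 5: alpha = 0.1. fail to reject H0.

tau_b = -0.5238 (C=5, D=16), p = 0.136111, fail to reject H0.


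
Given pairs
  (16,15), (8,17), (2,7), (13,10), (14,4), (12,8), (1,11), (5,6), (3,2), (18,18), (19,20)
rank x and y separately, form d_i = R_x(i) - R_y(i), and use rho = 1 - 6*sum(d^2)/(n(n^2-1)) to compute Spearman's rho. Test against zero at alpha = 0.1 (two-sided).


Step 1: Rank x and y separately (midranks; no ties here).
rank(x): 16->9, 8->5, 2->2, 13->7, 14->8, 12->6, 1->1, 5->4, 3->3, 18->10, 19->11
rank(y): 15->8, 17->9, 7->4, 10->6, 4->2, 8->5, 11->7, 6->3, 2->1, 18->10, 20->11
Step 2: d_i = R_x(i) - R_y(i); compute d_i^2.
  (9-8)^2=1, (5-9)^2=16, (2-4)^2=4, (7-6)^2=1, (8-2)^2=36, (6-5)^2=1, (1-7)^2=36, (4-3)^2=1, (3-1)^2=4, (10-10)^2=0, (11-11)^2=0
sum(d^2) = 100.
Step 3: rho = 1 - 6*100 / (11*(11^2 - 1)) = 1 - 600/1320 = 0.545455.
Step 4: Under H0, t = rho * sqrt((n-2)/(1-rho^2)) = 1.9524 ~ t(9).
Step 5: Two-sided p-value from the t-distribution with 9 df = 0.082651.
Step 6: alpha = 0.1. reject H0.

rho = 0.5455, p = 0.082651, reject H0 at alpha = 0.1.


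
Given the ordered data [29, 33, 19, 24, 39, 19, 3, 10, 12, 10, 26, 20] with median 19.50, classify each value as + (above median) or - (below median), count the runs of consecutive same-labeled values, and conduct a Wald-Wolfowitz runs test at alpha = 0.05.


Step 1: Compute median = 19.50; label A = above, B = below.
Labels in order: AABAABBBBBAA  (n_A = 6, n_B = 6)
Step 2: Count runs R = 5.
Step 3: Under H0 (random ordering), E[R] = 2*n_A*n_B/(n_A+n_B) + 1 = 2*6*6/12 + 1 = 7.0000.
        Var[R] = 2*n_A*n_B*(2*n_A*n_B - n_A - n_B) / ((n_A+n_B)^2 * (n_A+n_B-1)) = 4320/1584 = 2.7273.
        SD[R] = 1.6514.
Step 4: Continuity-corrected z = (R + 0.5 - E[R]) / SD[R] = (5 + 0.5 - 7.0000) / 1.6514 = -0.9083.
Step 5: Two-sided p-value via normal approximation = 2*(1 - Phi(|z|)) = 0.363722.
Step 6: alpha = 0.05. fail to reject H0.

R = 5, z = -0.9083, p = 0.363722, fail to reject H0.


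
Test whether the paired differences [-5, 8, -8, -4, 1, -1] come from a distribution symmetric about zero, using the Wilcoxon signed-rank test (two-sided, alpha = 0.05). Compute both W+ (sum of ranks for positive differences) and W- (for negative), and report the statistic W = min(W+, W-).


Step 1: Drop any zero differences (none here) and take |d_i|.
|d| = [5, 8, 8, 4, 1, 1]
Step 2: Midrank |d_i| (ties get averaged ranks).
ranks: |5|->4, |8|->5.5, |8|->5.5, |4|->3, |1|->1.5, |1|->1.5
Step 3: Attach original signs; sum ranks with positive sign and with negative sign.
W+ = 5.5 + 1.5 = 7
W- = 4 + 5.5 + 3 + 1.5 = 14
(Check: W+ + W- = 21 should equal n(n+1)/2 = 21.)
Step 4: Test statistic W = min(W+, W-) = 7.
Step 5: Ties in |d|, so use the tie-corrected normal approximation.
        E[W] = n(n+1)/4 = 6*7/4 = 10.5.
        Tie groups: |d|=1 (t=2), |d|=8 (t=2); sum(t^3 - t) = 12.
        Var[W] = n(n+1)(2n+1)/24 - sum(t^3-t)/48 = 546/24 - 12/48 = 22.5.
        z = (W - E[W]) / sqrt(Var[W]) = (7 - 10.5) / 4.7434 = -0.7379.
        Two-sided p = 2*Phi(z) = 0.460597.
Step 6: alpha = 0.05. fail to reject H0.

W+ = 7, W- = 14, W = min = 7, p = 0.460597, fail to reject H0.


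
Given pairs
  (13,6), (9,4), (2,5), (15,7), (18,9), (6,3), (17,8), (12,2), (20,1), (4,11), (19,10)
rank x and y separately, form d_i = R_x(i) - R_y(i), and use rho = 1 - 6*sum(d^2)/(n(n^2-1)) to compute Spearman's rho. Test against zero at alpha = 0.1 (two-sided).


Step 1: Rank x and y separately (midranks; no ties here).
rank(x): 13->6, 9->4, 2->1, 15->7, 18->9, 6->3, 17->8, 12->5, 20->11, 4->2, 19->10
rank(y): 6->6, 4->4, 5->5, 7->7, 9->9, 3->3, 8->8, 2->2, 1->1, 11->11, 10->10
Step 2: d_i = R_x(i) - R_y(i); compute d_i^2.
  (6-6)^2=0, (4-4)^2=0, (1-5)^2=16, (7-7)^2=0, (9-9)^2=0, (3-3)^2=0, (8-8)^2=0, (5-2)^2=9, (11-1)^2=100, (2-11)^2=81, (10-10)^2=0
sum(d^2) = 206.
Step 3: rho = 1 - 6*206 / (11*(11^2 - 1)) = 1 - 1236/1320 = 0.063636.
Step 4: Under H0, t = rho * sqrt((n-2)/(1-rho^2)) = 0.1913 ~ t(9).
Step 5: Two-sided p-value from the t-distribution with 9 df = 0.852539.
Step 6: alpha = 0.1. fail to reject H0.

rho = 0.0636, p = 0.852539, fail to reject H0 at alpha = 0.1.


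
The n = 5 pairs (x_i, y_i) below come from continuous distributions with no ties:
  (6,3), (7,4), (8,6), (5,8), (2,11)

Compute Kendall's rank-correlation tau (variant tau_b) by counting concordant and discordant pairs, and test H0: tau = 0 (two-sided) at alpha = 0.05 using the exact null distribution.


Step 1: Enumerate the 10 unordered pairs (i,j) with i<j and classify each by sign(x_j-x_i) * sign(y_j-y_i).
  (1,2):dx=+1,dy=+1->C; (1,3):dx=+2,dy=+3->C; (1,4):dx=-1,dy=+5->D; (1,5):dx=-4,dy=+8->D
  (2,3):dx=+1,dy=+2->C; (2,4):dx=-2,dy=+4->D; (2,5):dx=-5,dy=+7->D; (3,4):dx=-3,dy=+2->D
  (3,5):dx=-6,dy=+5->D; (4,5):dx=-3,dy=+3->D
Step 2: C = 3, D = 7, total pairs = 10.
Step 3: tau = (C - D)/(n(n-1)/2) = (3 - 7)/10 = -0.400000.
Step 4: Exact two-sided p-value (enumerate n! = 120 permutations of y under H0): p = 0.483333.
Step 5: alpha = 0.05. fail to reject H0.

tau_b = -0.4000 (C=3, D=7), p = 0.483333, fail to reject H0.


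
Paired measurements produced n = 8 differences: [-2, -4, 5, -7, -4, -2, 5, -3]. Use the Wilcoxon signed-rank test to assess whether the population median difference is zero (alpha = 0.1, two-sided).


Step 1: Drop any zero differences (none here) and take |d_i|.
|d| = [2, 4, 5, 7, 4, 2, 5, 3]
Step 2: Midrank |d_i| (ties get averaged ranks).
ranks: |2|->1.5, |4|->4.5, |5|->6.5, |7|->8, |4|->4.5, |2|->1.5, |5|->6.5, |3|->3
Step 3: Attach original signs; sum ranks with positive sign and with negative sign.
W+ = 6.5 + 6.5 = 13
W- = 1.5 + 4.5 + 8 + 4.5 + 1.5 + 3 = 23
(Check: W+ + W- = 36 should equal n(n+1)/2 = 36.)
Step 4: Test statistic W = min(W+, W-) = 13.
Step 5: Ties in |d|, so use the tie-corrected normal approximation.
        E[W] = n(n+1)/4 = 8*9/4 = 18.
        Tie groups: |d|=2 (t=2), |d|=4 (t=2), |d|=5 (t=2); sum(t^3 - t) = 18.
        Var[W] = n(n+1)(2n+1)/24 - sum(t^3-t)/48 = 1224/24 - 18/48 = 50.625.
        z = (W - E[W]) / sqrt(Var[W]) = (13 - 18) / 7.1151 = -0.7027.
        Two-sided p = 2*Phi(z) = 0.482225.
Step 6: alpha = 0.1. fail to reject H0.

W+ = 13, W- = 23, W = min = 13, p = 0.482225, fail to reject H0.


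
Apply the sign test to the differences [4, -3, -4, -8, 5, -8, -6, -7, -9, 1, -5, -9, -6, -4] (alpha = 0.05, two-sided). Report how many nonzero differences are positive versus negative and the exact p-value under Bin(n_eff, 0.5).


Step 1: Discard zero differences. Original n = 14; n_eff = number of nonzero differences = 14.
Nonzero differences (with sign): +4, -3, -4, -8, +5, -8, -6, -7, -9, +1, -5, -9, -6, -4
Step 2: Count signs: positive = 3, negative = 11.
Step 3: Under H0: P(positive) = 0.5, so the number of positives S ~ Bin(14, 0.5).
Step 4: Two-sided exact p-value = sum of Bin(14,0.5) probabilities at or below the observed probability = 0.057373.
Step 5: alpha = 0.05. fail to reject H0.

n_eff = 14, pos = 3, neg = 11, p = 0.057373, fail to reject H0.


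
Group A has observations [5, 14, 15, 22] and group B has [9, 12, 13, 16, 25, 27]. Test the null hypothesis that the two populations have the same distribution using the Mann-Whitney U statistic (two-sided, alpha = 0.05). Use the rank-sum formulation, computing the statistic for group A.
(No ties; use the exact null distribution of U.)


Step 1: Combine and sort all 10 observations; assign midranks.
sorted (value, group): (5,X), (9,Y), (12,Y), (13,Y), (14,X), (15,X), (16,Y), (22,X), (25,Y), (27,Y)
ranks: 5->1, 9->2, 12->3, 13->4, 14->5, 15->6, 16->7, 22->8, 25->9, 27->10
Step 2: Rank sum for X: R1 = 1 + 5 + 6 + 8 = 20.
Step 3: U_X = R1 - n1(n1+1)/2 = 20 - 4*5/2 = 20 - 10 = 10.
       U_Y = n1*n2 - U_X = 24 - 10 = 14.
Step 4: No ties, so the exact null distribution of U (based on enumerating the C(10,4) = 210 equally likely rank assignments) gives the two-sided p-value.
Step 5: p-value = 0.761905; compare to alpha = 0.05. fail to reject H0.

U_X = 10, p = 0.761905, fail to reject H0 at alpha = 0.05.


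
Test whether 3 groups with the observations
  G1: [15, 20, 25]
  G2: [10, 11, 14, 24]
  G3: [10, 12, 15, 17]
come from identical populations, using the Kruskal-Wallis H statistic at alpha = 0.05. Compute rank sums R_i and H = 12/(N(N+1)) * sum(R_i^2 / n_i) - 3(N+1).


Step 1: Combine all N = 11 observations and assign midranks.
sorted (value, group, rank): (10,G2,1.5), (10,G3,1.5), (11,G2,3), (12,G3,4), (14,G2,5), (15,G1,6.5), (15,G3,6.5), (17,G3,8), (20,G1,9), (24,G2,10), (25,G1,11)
Step 2: Sum ranks within each group.
R_1 = 26.5 (n_1 = 3)
R_2 = 19.5 (n_2 = 4)
R_3 = 20 (n_3 = 4)
Step 3: H = 12/(N(N+1)) * sum(R_i^2/n_i) - 3(N+1)
     = 12/(11*12) * (26.5^2/3 + 19.5^2/4 + 20^2/4) - 3*12
     = 0.090909 * 429.146 - 36
     = 3.013258.
Step 4: Ties present; correction factor C = 1 - 12/(11^3 - 11) = 0.990909. Corrected H = 3.013258 / 0.990909 = 3.040902.
Step 5: Under H0, H ~ chi^2(2); p-value = 0.218613.
Step 6: alpha = 0.05. fail to reject H0.

H = 3.0409, df = 2, p = 0.218613, fail to reject H0.


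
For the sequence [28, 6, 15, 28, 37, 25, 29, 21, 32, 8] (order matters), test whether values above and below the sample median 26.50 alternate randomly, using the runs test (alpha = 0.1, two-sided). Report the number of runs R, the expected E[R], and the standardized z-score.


Step 1: Compute median = 26.50; label A = above, B = below.
Labels in order: ABBAABABAB  (n_A = 5, n_B = 5)
Step 2: Count runs R = 8.
Step 3: Under H0 (random ordering), E[R] = 2*n_A*n_B/(n_A+n_B) + 1 = 2*5*5/10 + 1 = 6.0000.
        Var[R] = 2*n_A*n_B*(2*n_A*n_B - n_A - n_B) / ((n_A+n_B)^2 * (n_A+n_B-1)) = 2000/900 = 2.2222.
        SD[R] = 1.4907.
Step 4: Continuity-corrected z = (R - 0.5 - E[R]) / SD[R] = (8 - 0.5 - 6.0000) / 1.4907 = 1.0062.
Step 5: Two-sided p-value via normal approximation = 2*(1 - Phi(|z|)) = 0.314305.
Step 6: alpha = 0.1. fail to reject H0.

R = 8, z = 1.0062, p = 0.314305, fail to reject H0.


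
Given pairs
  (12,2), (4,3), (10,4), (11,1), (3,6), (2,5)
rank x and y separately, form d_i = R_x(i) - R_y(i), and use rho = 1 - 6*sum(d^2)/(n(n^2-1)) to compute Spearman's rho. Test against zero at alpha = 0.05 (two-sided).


Step 1: Rank x and y separately (midranks; no ties here).
rank(x): 12->6, 4->3, 10->4, 11->5, 3->2, 2->1
rank(y): 2->2, 3->3, 4->4, 1->1, 6->6, 5->5
Step 2: d_i = R_x(i) - R_y(i); compute d_i^2.
  (6-2)^2=16, (3-3)^2=0, (4-4)^2=0, (5-1)^2=16, (2-6)^2=16, (1-5)^2=16
sum(d^2) = 64.
Step 3: rho = 1 - 6*64 / (6*(6^2 - 1)) = 1 - 384/210 = -0.828571.
Step 4: Under H0, t = rho * sqrt((n-2)/(1-rho^2)) = -2.9598 ~ t(4).
Step 5: Two-sided p-value from the t-distribution with 4 df = 0.041563.
Step 6: alpha = 0.05. reject H0.

rho = -0.8286, p = 0.041563, reject H0 at alpha = 0.05.


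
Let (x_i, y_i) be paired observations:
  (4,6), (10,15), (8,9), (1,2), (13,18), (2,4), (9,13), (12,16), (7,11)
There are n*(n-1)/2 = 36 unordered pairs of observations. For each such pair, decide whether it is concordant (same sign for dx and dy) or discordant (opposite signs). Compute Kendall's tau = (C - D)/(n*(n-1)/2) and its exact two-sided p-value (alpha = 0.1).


Step 1: Enumerate the 36 unordered pairs (i,j) with i<j and classify each by sign(x_j-x_i) * sign(y_j-y_i).
  (1,2):dx=+6,dy=+9->C; (1,3):dx=+4,dy=+3->C; (1,4):dx=-3,dy=-4->C; (1,5):dx=+9,dy=+12->C
  (1,6):dx=-2,dy=-2->C; (1,7):dx=+5,dy=+7->C; (1,8):dx=+8,dy=+10->C; (1,9):dx=+3,dy=+5->C
  (2,3):dx=-2,dy=-6->C; (2,4):dx=-9,dy=-13->C; (2,5):dx=+3,dy=+3->C; (2,6):dx=-8,dy=-11->C
  (2,7):dx=-1,dy=-2->C; (2,8):dx=+2,dy=+1->C; (2,9):dx=-3,dy=-4->C; (3,4):dx=-7,dy=-7->C
  (3,5):dx=+5,dy=+9->C; (3,6):dx=-6,dy=-5->C; (3,7):dx=+1,dy=+4->C; (3,8):dx=+4,dy=+7->C
  (3,9):dx=-1,dy=+2->D; (4,5):dx=+12,dy=+16->C; (4,6):dx=+1,dy=+2->C; (4,7):dx=+8,dy=+11->C
  (4,8):dx=+11,dy=+14->C; (4,9):dx=+6,dy=+9->C; (5,6):dx=-11,dy=-14->C; (5,7):dx=-4,dy=-5->C
  (5,8):dx=-1,dy=-2->C; (5,9):dx=-6,dy=-7->C; (6,7):dx=+7,dy=+9->C; (6,8):dx=+10,dy=+12->C
  (6,9):dx=+5,dy=+7->C; (7,8):dx=+3,dy=+3->C; (7,9):dx=-2,dy=-2->C; (8,9):dx=-5,dy=-5->C
Step 2: C = 35, D = 1, total pairs = 36.
Step 3: tau = (C - D)/(n(n-1)/2) = (35 - 1)/36 = 0.944444.
Step 4: Exact two-sided p-value (enumerate n! = 362880 permutations of y under H0): p = 0.000050.
Step 5: alpha = 0.1. reject H0.

tau_b = 0.9444 (C=35, D=1), p = 0.000050, reject H0.


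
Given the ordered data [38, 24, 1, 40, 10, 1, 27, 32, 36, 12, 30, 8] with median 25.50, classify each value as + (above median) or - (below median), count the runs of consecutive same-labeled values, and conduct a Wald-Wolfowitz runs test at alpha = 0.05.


Step 1: Compute median = 25.50; label A = above, B = below.
Labels in order: ABBABBAAABAB  (n_A = 6, n_B = 6)
Step 2: Count runs R = 8.
Step 3: Under H0 (random ordering), E[R] = 2*n_A*n_B/(n_A+n_B) + 1 = 2*6*6/12 + 1 = 7.0000.
        Var[R] = 2*n_A*n_B*(2*n_A*n_B - n_A - n_B) / ((n_A+n_B)^2 * (n_A+n_B-1)) = 4320/1584 = 2.7273.
        SD[R] = 1.6514.
Step 4: Continuity-corrected z = (R - 0.5 - E[R]) / SD[R] = (8 - 0.5 - 7.0000) / 1.6514 = 0.3028.
Step 5: Two-sided p-value via normal approximation = 2*(1 - Phi(|z|)) = 0.762069.
Step 6: alpha = 0.05. fail to reject H0.

R = 8, z = 0.3028, p = 0.762069, fail to reject H0.


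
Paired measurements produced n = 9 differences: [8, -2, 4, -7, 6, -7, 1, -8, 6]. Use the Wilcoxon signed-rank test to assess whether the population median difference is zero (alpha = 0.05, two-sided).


Step 1: Drop any zero differences (none here) and take |d_i|.
|d| = [8, 2, 4, 7, 6, 7, 1, 8, 6]
Step 2: Midrank |d_i| (ties get averaged ranks).
ranks: |8|->8.5, |2|->2, |4|->3, |7|->6.5, |6|->4.5, |7|->6.5, |1|->1, |8|->8.5, |6|->4.5
Step 3: Attach original signs; sum ranks with positive sign and with negative sign.
W+ = 8.5 + 3 + 4.5 + 1 + 4.5 = 21.5
W- = 2 + 6.5 + 6.5 + 8.5 = 23.5
(Check: W+ + W- = 45 should equal n(n+1)/2 = 45.)
Step 4: Test statistic W = min(W+, W-) = 21.5.
Step 5: Ties in |d|, so use the tie-corrected normal approximation.
        E[W] = n(n+1)/4 = 9*10/4 = 22.5.
        Tie groups: |d|=6 (t=2), |d|=7 (t=2), |d|=8 (t=2); sum(t^3 - t) = 18.
        Var[W] = n(n+1)(2n+1)/24 - sum(t^3-t)/48 = 1710/24 - 18/48 = 70.875.
        z = (W - E[W]) / sqrt(Var[W]) = (21.5 - 22.5) / 8.4187 = -0.1188.
        Two-sided p = 2*Phi(z) = 0.905447.
Step 6: alpha = 0.05. fail to reject H0.

W+ = 21.5, W- = 23.5, W = min = 21.5, p = 0.905447, fail to reject H0.


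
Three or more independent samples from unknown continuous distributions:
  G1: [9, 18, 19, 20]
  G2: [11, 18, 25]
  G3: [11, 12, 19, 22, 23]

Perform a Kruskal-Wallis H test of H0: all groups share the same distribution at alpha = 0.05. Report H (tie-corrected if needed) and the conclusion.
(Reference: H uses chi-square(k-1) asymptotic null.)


Step 1: Combine all N = 12 observations and assign midranks.
sorted (value, group, rank): (9,G1,1), (11,G2,2.5), (11,G3,2.5), (12,G3,4), (18,G1,5.5), (18,G2,5.5), (19,G1,7.5), (19,G3,7.5), (20,G1,9), (22,G3,10), (23,G3,11), (25,G2,12)
Step 2: Sum ranks within each group.
R_1 = 23 (n_1 = 4)
R_2 = 20 (n_2 = 3)
R_3 = 35 (n_3 = 5)
Step 3: H = 12/(N(N+1)) * sum(R_i^2/n_i) - 3(N+1)
     = 12/(12*13) * (23^2/4 + 20^2/3 + 35^2/5) - 3*13
     = 0.076923 * 510.583 - 39
     = 0.275641.
Step 4: Ties present; correction factor C = 1 - 18/(12^3 - 12) = 0.989510. Corrected H = 0.275641 / 0.989510 = 0.278563.
Step 5: Under H0, H ~ chi^2(2); p-value = 0.869983.
Step 6: alpha = 0.05. fail to reject H0.

H = 0.2786, df = 2, p = 0.869983, fail to reject H0.


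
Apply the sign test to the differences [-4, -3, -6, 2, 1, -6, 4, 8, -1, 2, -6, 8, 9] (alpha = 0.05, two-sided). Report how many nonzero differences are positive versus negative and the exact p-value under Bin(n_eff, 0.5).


Step 1: Discard zero differences. Original n = 13; n_eff = number of nonzero differences = 13.
Nonzero differences (with sign): -4, -3, -6, +2, +1, -6, +4, +8, -1, +2, -6, +8, +9
Step 2: Count signs: positive = 7, negative = 6.
Step 3: Under H0: P(positive) = 0.5, so the number of positives S ~ Bin(13, 0.5).
Step 4: Two-sided exact p-value = sum of Bin(13,0.5) probabilities at or below the observed probability = 1.000000.
Step 5: alpha = 0.05. fail to reject H0.

n_eff = 13, pos = 7, neg = 6, p = 1.000000, fail to reject H0.


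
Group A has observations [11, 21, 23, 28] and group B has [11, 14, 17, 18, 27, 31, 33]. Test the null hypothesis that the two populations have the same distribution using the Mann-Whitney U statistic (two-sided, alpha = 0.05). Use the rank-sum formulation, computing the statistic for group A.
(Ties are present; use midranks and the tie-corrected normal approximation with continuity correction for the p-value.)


Step 1: Combine and sort all 11 observations; assign midranks.
sorted (value, group): (11,X), (11,Y), (14,Y), (17,Y), (18,Y), (21,X), (23,X), (27,Y), (28,X), (31,Y), (33,Y)
ranks: 11->1.5, 11->1.5, 14->3, 17->4, 18->5, 21->6, 23->7, 27->8, 28->9, 31->10, 33->11
Step 2: Rank sum for X: R1 = 1.5 + 6 + 7 + 9 = 23.5.
Step 3: U_X = R1 - n1(n1+1)/2 = 23.5 - 4*5/2 = 23.5 - 10 = 13.5.
       U_Y = n1*n2 - U_X = 28 - 13.5 = 14.5.
Step 4: Ties are present, so use the tie-corrected normal approximation (with continuity correction) for the p-value.
Step 5: p-value = 1.000000; compare to alpha = 0.05. fail to reject H0.

U_X = 13.5, p = 1.000000, fail to reject H0 at alpha = 0.05.


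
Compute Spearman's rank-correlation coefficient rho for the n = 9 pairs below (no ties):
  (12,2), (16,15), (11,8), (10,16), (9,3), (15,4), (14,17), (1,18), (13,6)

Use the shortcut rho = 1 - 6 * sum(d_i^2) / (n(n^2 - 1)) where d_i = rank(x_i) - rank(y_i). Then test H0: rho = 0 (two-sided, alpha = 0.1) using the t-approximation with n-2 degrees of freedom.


Step 1: Rank x and y separately (midranks; no ties here).
rank(x): 12->5, 16->9, 11->4, 10->3, 9->2, 15->8, 14->7, 1->1, 13->6
rank(y): 2->1, 15->6, 8->5, 16->7, 3->2, 4->3, 17->8, 18->9, 6->4
Step 2: d_i = R_x(i) - R_y(i); compute d_i^2.
  (5-1)^2=16, (9-6)^2=9, (4-5)^2=1, (3-7)^2=16, (2-2)^2=0, (8-3)^2=25, (7-8)^2=1, (1-9)^2=64, (6-4)^2=4
sum(d^2) = 136.
Step 3: rho = 1 - 6*136 / (9*(9^2 - 1)) = 1 - 816/720 = -0.133333.
Step 4: Under H0, t = rho * sqrt((n-2)/(1-rho^2)) = -0.3559 ~ t(7).
Step 5: Two-sided p-value from the t-distribution with 7 df = 0.732368.
Step 6: alpha = 0.1. fail to reject H0.

rho = -0.1333, p = 0.732368, fail to reject H0 at alpha = 0.1.


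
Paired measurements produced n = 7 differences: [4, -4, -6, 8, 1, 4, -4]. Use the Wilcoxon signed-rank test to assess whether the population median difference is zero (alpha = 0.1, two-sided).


Step 1: Drop any zero differences (none here) and take |d_i|.
|d| = [4, 4, 6, 8, 1, 4, 4]
Step 2: Midrank |d_i| (ties get averaged ranks).
ranks: |4|->3.5, |4|->3.5, |6|->6, |8|->7, |1|->1, |4|->3.5, |4|->3.5
Step 3: Attach original signs; sum ranks with positive sign and with negative sign.
W+ = 3.5 + 7 + 1 + 3.5 = 15
W- = 3.5 + 6 + 3.5 = 13
(Check: W+ + W- = 28 should equal n(n+1)/2 = 28.)
Step 4: Test statistic W = min(W+, W-) = 13.
Step 5: Ties in |d|, so use the tie-corrected normal approximation.
        E[W] = n(n+1)/4 = 7*8/4 = 14.
        Tie groups: |d|=4 (t=4); sum(t^3 - t) = 60.
        Var[W] = n(n+1)(2n+1)/24 - sum(t^3-t)/48 = 840/24 - 60/48 = 33.75.
        z = (W - E[W]) / sqrt(Var[W]) = (13 - 14) / 5.8095 = -0.1721.
        Two-sided p = 2*Phi(z) = 0.863333.
Step 6: alpha = 0.1. fail to reject H0.

W+ = 15, W- = 13, W = min = 13, p = 0.863333, fail to reject H0.


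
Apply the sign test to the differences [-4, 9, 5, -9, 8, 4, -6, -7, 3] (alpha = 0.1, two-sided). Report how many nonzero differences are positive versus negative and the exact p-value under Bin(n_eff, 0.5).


Step 1: Discard zero differences. Original n = 9; n_eff = number of nonzero differences = 9.
Nonzero differences (with sign): -4, +9, +5, -9, +8, +4, -6, -7, +3
Step 2: Count signs: positive = 5, negative = 4.
Step 3: Under H0: P(positive) = 0.5, so the number of positives S ~ Bin(9, 0.5).
Step 4: Two-sided exact p-value = sum of Bin(9,0.5) probabilities at or below the observed probability = 1.000000.
Step 5: alpha = 0.1. fail to reject H0.

n_eff = 9, pos = 5, neg = 4, p = 1.000000, fail to reject H0.


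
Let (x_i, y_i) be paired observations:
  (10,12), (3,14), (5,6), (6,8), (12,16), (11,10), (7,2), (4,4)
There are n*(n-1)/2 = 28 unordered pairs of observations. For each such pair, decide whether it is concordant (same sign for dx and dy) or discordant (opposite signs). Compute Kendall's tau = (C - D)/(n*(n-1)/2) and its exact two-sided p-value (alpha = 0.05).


Step 1: Enumerate the 28 unordered pairs (i,j) with i<j and classify each by sign(x_j-x_i) * sign(y_j-y_i).
  (1,2):dx=-7,dy=+2->D; (1,3):dx=-5,dy=-6->C; (1,4):dx=-4,dy=-4->C; (1,5):dx=+2,dy=+4->C
  (1,6):dx=+1,dy=-2->D; (1,7):dx=-3,dy=-10->C; (1,8):dx=-6,dy=-8->C; (2,3):dx=+2,dy=-8->D
  (2,4):dx=+3,dy=-6->D; (2,5):dx=+9,dy=+2->C; (2,6):dx=+8,dy=-4->D; (2,7):dx=+4,dy=-12->D
  (2,8):dx=+1,dy=-10->D; (3,4):dx=+1,dy=+2->C; (3,5):dx=+7,dy=+10->C; (3,6):dx=+6,dy=+4->C
  (3,7):dx=+2,dy=-4->D; (3,8):dx=-1,dy=-2->C; (4,5):dx=+6,dy=+8->C; (4,6):dx=+5,dy=+2->C
  (4,7):dx=+1,dy=-6->D; (4,8):dx=-2,dy=-4->C; (5,6):dx=-1,dy=-6->C; (5,7):dx=-5,dy=-14->C
  (5,8):dx=-8,dy=-12->C; (6,7):dx=-4,dy=-8->C; (6,8):dx=-7,dy=-6->C; (7,8):dx=-3,dy=+2->D
Step 2: C = 18, D = 10, total pairs = 28.
Step 3: tau = (C - D)/(n(n-1)/2) = (18 - 10)/28 = 0.285714.
Step 4: Exact two-sided p-value (enumerate n! = 40320 permutations of y under H0): p = 0.398760.
Step 5: alpha = 0.05. fail to reject H0.

tau_b = 0.2857 (C=18, D=10), p = 0.398760, fail to reject H0.


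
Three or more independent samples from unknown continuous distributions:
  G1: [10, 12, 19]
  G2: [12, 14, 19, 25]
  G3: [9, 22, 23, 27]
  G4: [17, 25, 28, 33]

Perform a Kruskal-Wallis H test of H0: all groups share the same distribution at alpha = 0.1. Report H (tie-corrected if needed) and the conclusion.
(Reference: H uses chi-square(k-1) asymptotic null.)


Step 1: Combine all N = 15 observations and assign midranks.
sorted (value, group, rank): (9,G3,1), (10,G1,2), (12,G1,3.5), (12,G2,3.5), (14,G2,5), (17,G4,6), (19,G1,7.5), (19,G2,7.5), (22,G3,9), (23,G3,10), (25,G2,11.5), (25,G4,11.5), (27,G3,13), (28,G4,14), (33,G4,15)
Step 2: Sum ranks within each group.
R_1 = 13 (n_1 = 3)
R_2 = 27.5 (n_2 = 4)
R_3 = 33 (n_3 = 4)
R_4 = 46.5 (n_4 = 4)
Step 3: H = 12/(N(N+1)) * sum(R_i^2/n_i) - 3(N+1)
     = 12/(15*16) * (13^2/3 + 27.5^2/4 + 33^2/4 + 46.5^2/4) - 3*16
     = 0.050000 * 1058.21 - 48
     = 4.910417.
Step 4: Ties present; correction factor C = 1 - 18/(15^3 - 15) = 0.994643. Corrected H = 4.910417 / 0.994643 = 4.936864.
Step 5: Under H0, H ~ chi^2(3); p-value = 0.176479.
Step 6: alpha = 0.1. fail to reject H0.

H = 4.9369, df = 3, p = 0.176479, fail to reject H0.


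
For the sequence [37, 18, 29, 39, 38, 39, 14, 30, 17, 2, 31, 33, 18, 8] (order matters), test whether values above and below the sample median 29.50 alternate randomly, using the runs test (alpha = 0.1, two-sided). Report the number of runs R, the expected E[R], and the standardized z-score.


Step 1: Compute median = 29.50; label A = above, B = below.
Labels in order: ABBAAABABBAABB  (n_A = 7, n_B = 7)
Step 2: Count runs R = 8.
Step 3: Under H0 (random ordering), E[R] = 2*n_A*n_B/(n_A+n_B) + 1 = 2*7*7/14 + 1 = 8.0000.
        Var[R] = 2*n_A*n_B*(2*n_A*n_B - n_A - n_B) / ((n_A+n_B)^2 * (n_A+n_B-1)) = 8232/2548 = 3.2308.
        SD[R] = 1.7974.
Step 4: R = E[R], so z = 0 with no continuity correction.
Step 5: Two-sided p-value via normal approximation = 2*(1 - Phi(|z|)) = 1.000000.
Step 6: alpha = 0.1. fail to reject H0.

R = 8, z = 0.0000, p = 1.000000, fail to reject H0.


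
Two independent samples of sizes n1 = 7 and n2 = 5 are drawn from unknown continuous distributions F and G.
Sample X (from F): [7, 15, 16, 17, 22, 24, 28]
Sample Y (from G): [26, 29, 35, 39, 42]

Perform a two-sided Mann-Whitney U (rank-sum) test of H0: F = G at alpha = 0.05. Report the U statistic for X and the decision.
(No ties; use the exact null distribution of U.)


Step 1: Combine and sort all 12 observations; assign midranks.
sorted (value, group): (7,X), (15,X), (16,X), (17,X), (22,X), (24,X), (26,Y), (28,X), (29,Y), (35,Y), (39,Y), (42,Y)
ranks: 7->1, 15->2, 16->3, 17->4, 22->5, 24->6, 26->7, 28->8, 29->9, 35->10, 39->11, 42->12
Step 2: Rank sum for X: R1 = 1 + 2 + 3 + 4 + 5 + 6 + 8 = 29.
Step 3: U_X = R1 - n1(n1+1)/2 = 29 - 7*8/2 = 29 - 28 = 1.
       U_Y = n1*n2 - U_X = 35 - 1 = 34.
Step 4: No ties, so the exact null distribution of U (based on enumerating the C(12,7) = 792 equally likely rank assignments) gives the two-sided p-value.
Step 5: p-value = 0.005051; compare to alpha = 0.05. reject H0.

U_X = 1, p = 0.005051, reject H0 at alpha = 0.05.


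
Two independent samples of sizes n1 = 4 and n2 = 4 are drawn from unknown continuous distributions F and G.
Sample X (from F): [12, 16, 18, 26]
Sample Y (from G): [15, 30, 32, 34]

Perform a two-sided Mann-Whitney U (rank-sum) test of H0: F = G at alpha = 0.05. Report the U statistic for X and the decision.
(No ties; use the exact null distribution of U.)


Step 1: Combine and sort all 8 observations; assign midranks.
sorted (value, group): (12,X), (15,Y), (16,X), (18,X), (26,X), (30,Y), (32,Y), (34,Y)
ranks: 12->1, 15->2, 16->3, 18->4, 26->5, 30->6, 32->7, 34->8
Step 2: Rank sum for X: R1 = 1 + 3 + 4 + 5 = 13.
Step 3: U_X = R1 - n1(n1+1)/2 = 13 - 4*5/2 = 13 - 10 = 3.
       U_Y = n1*n2 - U_X = 16 - 3 = 13.
Step 4: No ties, so the exact null distribution of U (based on enumerating the C(8,4) = 70 equally likely rank assignments) gives the two-sided p-value.
Step 5: p-value = 0.200000; compare to alpha = 0.05. fail to reject H0.

U_X = 3, p = 0.200000, fail to reject H0 at alpha = 0.05.


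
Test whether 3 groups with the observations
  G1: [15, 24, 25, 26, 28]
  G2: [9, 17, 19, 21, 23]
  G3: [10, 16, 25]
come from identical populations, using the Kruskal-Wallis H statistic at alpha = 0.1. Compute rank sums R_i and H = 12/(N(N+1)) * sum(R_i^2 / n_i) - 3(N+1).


Step 1: Combine all N = 13 observations and assign midranks.
sorted (value, group, rank): (9,G2,1), (10,G3,2), (15,G1,3), (16,G3,4), (17,G2,5), (19,G2,6), (21,G2,7), (23,G2,8), (24,G1,9), (25,G1,10.5), (25,G3,10.5), (26,G1,12), (28,G1,13)
Step 2: Sum ranks within each group.
R_1 = 47.5 (n_1 = 5)
R_2 = 27 (n_2 = 5)
R_3 = 16.5 (n_3 = 3)
Step 3: H = 12/(N(N+1)) * sum(R_i^2/n_i) - 3(N+1)
     = 12/(13*14) * (47.5^2/5 + 27^2/5 + 16.5^2/3) - 3*14
     = 0.065934 * 687.8 - 42
     = 3.349451.
Step 4: Ties present; correction factor C = 1 - 6/(13^3 - 13) = 0.997253. Corrected H = 3.349451 / 0.997253 = 3.358678.
Step 5: Under H0, H ~ chi^2(2); p-value = 0.186497.
Step 6: alpha = 0.1. fail to reject H0.

H = 3.3587, df = 2, p = 0.186497, fail to reject H0.


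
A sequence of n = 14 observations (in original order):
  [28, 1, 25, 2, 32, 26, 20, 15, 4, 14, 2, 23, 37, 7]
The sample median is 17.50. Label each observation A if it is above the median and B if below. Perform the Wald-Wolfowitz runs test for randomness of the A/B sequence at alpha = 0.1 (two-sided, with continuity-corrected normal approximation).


Step 1: Compute median = 17.50; label A = above, B = below.
Labels in order: ABABAAABBBBAAB  (n_A = 7, n_B = 7)
Step 2: Count runs R = 8.
Step 3: Under H0 (random ordering), E[R] = 2*n_A*n_B/(n_A+n_B) + 1 = 2*7*7/14 + 1 = 8.0000.
        Var[R] = 2*n_A*n_B*(2*n_A*n_B - n_A - n_B) / ((n_A+n_B)^2 * (n_A+n_B-1)) = 8232/2548 = 3.2308.
        SD[R] = 1.7974.
Step 4: R = E[R], so z = 0 with no continuity correction.
Step 5: Two-sided p-value via normal approximation = 2*(1 - Phi(|z|)) = 1.000000.
Step 6: alpha = 0.1. fail to reject H0.

R = 8, z = 0.0000, p = 1.000000, fail to reject H0.


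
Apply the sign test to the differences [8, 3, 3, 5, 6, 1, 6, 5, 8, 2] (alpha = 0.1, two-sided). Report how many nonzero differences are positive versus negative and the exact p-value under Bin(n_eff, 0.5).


Step 1: Discard zero differences. Original n = 10; n_eff = number of nonzero differences = 10.
Nonzero differences (with sign): +8, +3, +3, +5, +6, +1, +6, +5, +8, +2
Step 2: Count signs: positive = 10, negative = 0.
Step 3: Under H0: P(positive) = 0.5, so the number of positives S ~ Bin(10, 0.5).
Step 4: Two-sided exact p-value = sum of Bin(10,0.5) probabilities at or below the observed probability = 0.001953.
Step 5: alpha = 0.1. reject H0.

n_eff = 10, pos = 10, neg = 0, p = 0.001953, reject H0.


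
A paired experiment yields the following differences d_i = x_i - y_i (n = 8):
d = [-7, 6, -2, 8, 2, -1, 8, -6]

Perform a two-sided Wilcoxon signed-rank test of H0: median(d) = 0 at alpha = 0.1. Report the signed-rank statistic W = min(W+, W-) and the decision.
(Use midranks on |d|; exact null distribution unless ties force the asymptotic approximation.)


Step 1: Drop any zero differences (none here) and take |d_i|.
|d| = [7, 6, 2, 8, 2, 1, 8, 6]
Step 2: Midrank |d_i| (ties get averaged ranks).
ranks: |7|->6, |6|->4.5, |2|->2.5, |8|->7.5, |2|->2.5, |1|->1, |8|->7.5, |6|->4.5
Step 3: Attach original signs; sum ranks with positive sign and with negative sign.
W+ = 4.5 + 7.5 + 2.5 + 7.5 = 22
W- = 6 + 2.5 + 1 + 4.5 = 14
(Check: W+ + W- = 36 should equal n(n+1)/2 = 36.)
Step 4: Test statistic W = min(W+, W-) = 14.
Step 5: Ties in |d|, so use the tie-corrected normal approximation.
        E[W] = n(n+1)/4 = 8*9/4 = 18.
        Tie groups: |d|=2 (t=2), |d|=6 (t=2), |d|=8 (t=2); sum(t^3 - t) = 18.
        Var[W] = n(n+1)(2n+1)/24 - sum(t^3-t)/48 = 1224/24 - 18/48 = 50.625.
        z = (W - E[W]) / sqrt(Var[W]) = (14 - 18) / 7.1151 = -0.5622.
        Two-sided p = 2*Phi(z) = 0.573992.
Step 6: alpha = 0.1. fail to reject H0.

W+ = 22, W- = 14, W = min = 14, p = 0.573992, fail to reject H0.
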